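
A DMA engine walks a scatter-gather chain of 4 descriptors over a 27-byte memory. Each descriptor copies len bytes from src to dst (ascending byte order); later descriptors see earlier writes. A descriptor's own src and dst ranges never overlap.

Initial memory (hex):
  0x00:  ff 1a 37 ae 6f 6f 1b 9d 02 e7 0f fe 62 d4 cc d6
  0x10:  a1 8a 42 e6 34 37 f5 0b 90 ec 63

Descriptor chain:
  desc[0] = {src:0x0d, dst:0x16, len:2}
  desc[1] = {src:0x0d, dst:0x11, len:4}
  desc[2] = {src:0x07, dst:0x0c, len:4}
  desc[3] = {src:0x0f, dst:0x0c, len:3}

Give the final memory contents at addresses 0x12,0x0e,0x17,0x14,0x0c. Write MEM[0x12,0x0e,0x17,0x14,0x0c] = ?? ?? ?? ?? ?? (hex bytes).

[0] 0x0d->0x16 len=2 : d4 cc
[1] 0x0d->0x11 len=4 : d4 cc d6 a1
[2] 0x07->0x0c len=4 : 9d 02 e7 0f
[3] 0x0f->0x0c len=3 : 0f a1 d4
query mem[0x12]=0xcc, mem[0x0e]=0xd4, mem[0x17]=0xcc, mem[0x14]=0xa1, mem[0x0c]=0x0f

MEM[0x12,0x0e,0x17,0x14,0x0c] = cc d4 cc a1 0f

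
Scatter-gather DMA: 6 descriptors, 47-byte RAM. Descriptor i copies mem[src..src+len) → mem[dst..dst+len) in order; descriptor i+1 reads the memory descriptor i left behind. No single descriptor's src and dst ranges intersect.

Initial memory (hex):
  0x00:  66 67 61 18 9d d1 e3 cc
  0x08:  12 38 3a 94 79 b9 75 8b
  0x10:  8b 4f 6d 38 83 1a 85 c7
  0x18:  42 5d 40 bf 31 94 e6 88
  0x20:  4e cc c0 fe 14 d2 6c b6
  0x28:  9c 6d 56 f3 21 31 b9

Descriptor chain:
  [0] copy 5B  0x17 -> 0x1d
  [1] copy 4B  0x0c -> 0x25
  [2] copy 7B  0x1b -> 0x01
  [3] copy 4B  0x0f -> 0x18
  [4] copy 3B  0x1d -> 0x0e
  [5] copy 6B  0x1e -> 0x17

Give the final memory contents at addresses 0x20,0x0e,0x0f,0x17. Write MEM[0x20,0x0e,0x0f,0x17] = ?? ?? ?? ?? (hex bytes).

#0 dst[0x1d+5] := {0xc7,0x42,0x5d,0x40,0xbf}
#1 dst[0x25+4] := {0x79,0xb9,0x75,0x8b}
#2 dst[0x01+7] := {0xbf,0x31,0xc7,0x42,0x5d,0x40,0xbf}
#3 dst[0x18+4] := {0x8b,0x8b,0x4f,0x6d}
#4 dst[0x0e+3] := {0xc7,0x42,0x5d}
#5 dst[0x17+6] := {0x42,0x5d,0x40,0xbf,0xc0,0xfe}
query mem[0x20]=0x40, mem[0x0e]=0xc7, mem[0x0f]=0x42, mem[0x17]=0x42

MEM[0x20,0x0e,0x0f,0x17] = 40 c7 42 42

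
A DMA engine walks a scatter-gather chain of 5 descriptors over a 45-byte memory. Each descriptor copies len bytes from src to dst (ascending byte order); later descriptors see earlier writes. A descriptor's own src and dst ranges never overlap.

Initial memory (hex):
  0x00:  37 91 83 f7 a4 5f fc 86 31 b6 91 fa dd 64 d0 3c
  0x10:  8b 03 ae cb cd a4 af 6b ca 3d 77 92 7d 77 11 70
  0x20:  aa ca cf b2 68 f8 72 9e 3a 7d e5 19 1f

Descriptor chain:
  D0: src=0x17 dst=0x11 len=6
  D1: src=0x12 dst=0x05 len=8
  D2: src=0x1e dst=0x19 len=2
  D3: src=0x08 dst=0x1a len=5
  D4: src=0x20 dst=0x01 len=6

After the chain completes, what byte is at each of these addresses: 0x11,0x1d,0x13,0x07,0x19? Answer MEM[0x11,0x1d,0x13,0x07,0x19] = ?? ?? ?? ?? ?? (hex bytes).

MEM[0x11,0x1d,0x13,0x07,0x19] = 6b ca 3d 77 11

#0 dst[0x11+6] := {0x6b,0xca,0x3d,0x77,0x92,0x7d}
#1 dst[0x05+8] := {0xca,0x3d,0x77,0x92,0x7d,0x6b,0xca,0x3d}
#2 dst[0x19+2] := {0x11,0x70}
#3 dst[0x1a+5] := {0x92,0x7d,0x6b,0xca,0x3d}
#4 dst[0x01+6] := {0xaa,0xca,0xcf,0xb2,0x68,0xf8}
query mem[0x11]=0x6b, mem[0x1d]=0xca, mem[0x13]=0x3d, mem[0x07]=0x77, mem[0x19]=0x11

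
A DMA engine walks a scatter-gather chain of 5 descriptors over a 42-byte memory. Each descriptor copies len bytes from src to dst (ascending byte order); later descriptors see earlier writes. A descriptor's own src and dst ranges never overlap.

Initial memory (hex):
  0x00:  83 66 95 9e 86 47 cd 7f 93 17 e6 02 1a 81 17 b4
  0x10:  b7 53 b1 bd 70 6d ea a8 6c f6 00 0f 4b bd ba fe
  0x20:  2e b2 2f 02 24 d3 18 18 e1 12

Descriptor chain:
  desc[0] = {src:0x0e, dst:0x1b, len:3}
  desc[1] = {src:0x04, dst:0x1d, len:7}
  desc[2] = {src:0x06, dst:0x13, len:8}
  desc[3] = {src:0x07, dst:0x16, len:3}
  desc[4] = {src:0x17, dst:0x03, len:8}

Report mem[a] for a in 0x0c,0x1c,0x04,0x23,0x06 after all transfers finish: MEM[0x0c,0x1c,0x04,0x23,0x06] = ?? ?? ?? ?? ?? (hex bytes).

MEM[0x0c,0x1c,0x04,0x23,0x06] = 1a b4 17 e6 81

[0] 0x0e->0x1b len=3 : 17 b4 b7
[1] 0x04->0x1d len=7 : 86 47 cd 7f 93 17 e6
[2] 0x06->0x13 len=8 : cd 7f 93 17 e6 02 1a 81
[3] 0x07->0x16 len=3 : 7f 93 17
[4] 0x17->0x03 len=8 : 93 17 1a 81 17 b4 86 47
query mem[0x0c]=0x1a, mem[0x1c]=0xb4, mem[0x04]=0x17, mem[0x23]=0xe6, mem[0x06]=0x81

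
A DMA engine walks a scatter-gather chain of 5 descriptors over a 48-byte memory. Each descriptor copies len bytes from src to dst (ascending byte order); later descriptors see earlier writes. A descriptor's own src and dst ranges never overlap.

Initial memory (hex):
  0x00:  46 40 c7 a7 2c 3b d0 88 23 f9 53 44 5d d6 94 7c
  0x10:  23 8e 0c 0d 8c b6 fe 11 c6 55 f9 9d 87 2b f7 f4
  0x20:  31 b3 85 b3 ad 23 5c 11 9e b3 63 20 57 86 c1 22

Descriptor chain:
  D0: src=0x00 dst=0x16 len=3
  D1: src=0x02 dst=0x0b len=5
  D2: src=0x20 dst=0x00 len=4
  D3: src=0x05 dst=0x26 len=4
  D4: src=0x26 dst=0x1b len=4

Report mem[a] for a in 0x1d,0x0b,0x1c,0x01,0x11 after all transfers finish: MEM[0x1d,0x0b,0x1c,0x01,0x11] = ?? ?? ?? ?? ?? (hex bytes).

MEM[0x1d,0x0b,0x1c,0x01,0x11] = 88 c7 d0 b3 8e

[0] 0x00->0x16 len=3 : 46 40 c7
[1] 0x02->0x0b len=5 : c7 a7 2c 3b d0
[2] 0x20->0x00 len=4 : 31 b3 85 b3
[3] 0x05->0x26 len=4 : 3b d0 88 23
[4] 0x26->0x1b len=4 : 3b d0 88 23
query mem[0x1d]=0x88, mem[0x0b]=0xc7, mem[0x1c]=0xd0, mem[0x01]=0xb3, mem[0x11]=0x8e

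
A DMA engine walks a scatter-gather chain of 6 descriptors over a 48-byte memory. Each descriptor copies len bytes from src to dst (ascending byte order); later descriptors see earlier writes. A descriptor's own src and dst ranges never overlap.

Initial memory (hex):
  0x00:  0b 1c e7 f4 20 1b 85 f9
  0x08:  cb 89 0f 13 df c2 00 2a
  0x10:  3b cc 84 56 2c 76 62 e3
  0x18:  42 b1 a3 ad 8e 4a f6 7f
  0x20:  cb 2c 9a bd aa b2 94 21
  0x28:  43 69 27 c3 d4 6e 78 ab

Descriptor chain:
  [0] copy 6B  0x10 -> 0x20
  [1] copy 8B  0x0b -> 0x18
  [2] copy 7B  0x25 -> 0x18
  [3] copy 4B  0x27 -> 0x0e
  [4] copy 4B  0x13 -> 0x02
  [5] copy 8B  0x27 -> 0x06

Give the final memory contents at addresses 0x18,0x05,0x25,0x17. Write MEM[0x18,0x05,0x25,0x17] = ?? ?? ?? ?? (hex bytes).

#0 dst[0x20+6] := {0x3b,0xcc,0x84,0x56,0x2c,0x76}
#1 dst[0x18+8] := {0x13,0xdf,0xc2,0x00,0x2a,0x3b,0xcc,0x84}
#2 dst[0x18+7] := {0x76,0x94,0x21,0x43,0x69,0x27,0xc3}
#3 dst[0x0e+4] := {0x21,0x43,0x69,0x27}
#4 dst[0x02+4] := {0x56,0x2c,0x76,0x62}
#5 dst[0x06+8] := {0x21,0x43,0x69,0x27,0xc3,0xd4,0x6e,0x78}
query mem[0x18]=0x76, mem[0x05]=0x62, mem[0x25]=0x76, mem[0x17]=0xe3

MEM[0x18,0x05,0x25,0x17] = 76 62 76 e3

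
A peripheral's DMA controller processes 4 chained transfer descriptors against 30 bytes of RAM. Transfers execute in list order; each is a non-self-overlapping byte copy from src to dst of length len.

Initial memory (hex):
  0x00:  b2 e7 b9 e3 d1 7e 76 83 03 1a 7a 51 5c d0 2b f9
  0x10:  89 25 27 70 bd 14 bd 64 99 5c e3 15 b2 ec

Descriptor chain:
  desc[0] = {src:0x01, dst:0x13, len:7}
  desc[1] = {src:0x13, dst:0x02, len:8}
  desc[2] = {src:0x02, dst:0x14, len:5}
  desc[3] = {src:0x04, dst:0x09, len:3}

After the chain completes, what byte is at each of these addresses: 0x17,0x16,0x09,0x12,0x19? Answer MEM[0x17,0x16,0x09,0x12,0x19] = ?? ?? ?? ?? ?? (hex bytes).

MEM[0x17,0x16,0x09,0x12,0x19] = d1 e3 e3 27 83

#0 dst[0x13+7] := {0xe7,0xb9,0xe3,0xd1,0x7e,0x76,0x83}
#1 dst[0x02+8] := {0xe7,0xb9,0xe3,0xd1,0x7e,0x76,0x83,0xe3}
#2 dst[0x14+5] := {0xe7,0xb9,0xe3,0xd1,0x7e}
#3 dst[0x09+3] := {0xe3,0xd1,0x7e}
query mem[0x17]=0xd1, mem[0x16]=0xe3, mem[0x09]=0xe3, mem[0x12]=0x27, mem[0x19]=0x83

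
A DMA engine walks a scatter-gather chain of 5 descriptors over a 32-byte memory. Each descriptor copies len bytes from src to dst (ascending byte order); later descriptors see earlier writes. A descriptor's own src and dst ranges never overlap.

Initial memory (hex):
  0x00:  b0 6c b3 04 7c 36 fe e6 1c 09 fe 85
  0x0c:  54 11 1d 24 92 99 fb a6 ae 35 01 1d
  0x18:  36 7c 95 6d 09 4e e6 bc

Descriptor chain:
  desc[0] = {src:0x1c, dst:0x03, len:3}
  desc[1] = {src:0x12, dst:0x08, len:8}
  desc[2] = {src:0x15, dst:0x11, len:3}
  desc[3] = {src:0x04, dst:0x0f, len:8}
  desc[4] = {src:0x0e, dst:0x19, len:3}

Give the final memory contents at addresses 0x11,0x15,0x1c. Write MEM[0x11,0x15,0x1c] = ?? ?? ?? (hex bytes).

MEM[0x11,0x15,0x1c] = fe ae 09

[0] 0x1c->0x03 len=3 : 09 4e e6
[1] 0x12->0x08 len=8 : fb a6 ae 35 01 1d 36 7c
[2] 0x15->0x11 len=3 : 35 01 1d
[3] 0x04->0x0f len=8 : 4e e6 fe e6 fb a6 ae 35
[4] 0x0e->0x19 len=3 : 36 4e e6
query mem[0x11]=0xfe, mem[0x15]=0xae, mem[0x1c]=0x09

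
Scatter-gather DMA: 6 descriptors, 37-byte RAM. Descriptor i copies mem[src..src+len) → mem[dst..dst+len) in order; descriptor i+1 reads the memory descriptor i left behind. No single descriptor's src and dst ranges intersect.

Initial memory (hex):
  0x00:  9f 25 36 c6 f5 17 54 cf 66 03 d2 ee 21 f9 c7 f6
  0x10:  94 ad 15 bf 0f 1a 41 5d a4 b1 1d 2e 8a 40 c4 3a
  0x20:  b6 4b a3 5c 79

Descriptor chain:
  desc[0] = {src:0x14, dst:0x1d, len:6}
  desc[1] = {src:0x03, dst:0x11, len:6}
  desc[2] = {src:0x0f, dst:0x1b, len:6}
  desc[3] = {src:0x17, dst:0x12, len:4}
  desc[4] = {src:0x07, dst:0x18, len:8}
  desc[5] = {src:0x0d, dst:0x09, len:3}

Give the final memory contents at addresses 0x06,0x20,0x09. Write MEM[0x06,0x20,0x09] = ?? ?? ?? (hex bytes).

  after D0: wrote 6B at 0x1d = 0f1a415da4b1
  after D1: wrote 6B at 0x11 = c6f51754cf66
  after D2: wrote 6B at 0x1b = f694c6f51754
  after D3: wrote 4B at 0x12 = 5da4b11d
  after D4: wrote 8B at 0x18 = cf6603d2ee21f9c7
  after D5: wrote 3B at 0x09 = f9c7f6
query mem[0x06]=0x54, mem[0x20]=0x54, mem[0x09]=0xf9

MEM[0x06,0x20,0x09] = 54 54 f9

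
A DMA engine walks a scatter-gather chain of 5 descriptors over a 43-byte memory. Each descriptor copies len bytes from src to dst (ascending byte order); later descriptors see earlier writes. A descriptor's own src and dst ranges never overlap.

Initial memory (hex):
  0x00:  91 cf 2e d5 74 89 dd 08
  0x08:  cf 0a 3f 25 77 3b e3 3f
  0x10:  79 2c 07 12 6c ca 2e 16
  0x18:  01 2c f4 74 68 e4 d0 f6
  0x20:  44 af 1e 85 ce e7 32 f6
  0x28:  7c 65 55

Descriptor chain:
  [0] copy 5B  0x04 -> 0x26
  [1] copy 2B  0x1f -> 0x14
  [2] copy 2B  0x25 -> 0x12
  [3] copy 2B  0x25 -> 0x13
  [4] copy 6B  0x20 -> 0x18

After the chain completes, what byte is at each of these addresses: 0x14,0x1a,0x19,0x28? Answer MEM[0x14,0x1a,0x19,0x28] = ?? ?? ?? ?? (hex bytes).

MEM[0x14,0x1a,0x19,0x28] = 74 1e af dd

  after D0: wrote 5B at 0x26 = 7489dd08cf
  after D1: wrote 2B at 0x14 = f644
  after D2: wrote 2B at 0x12 = e774
  after D3: wrote 2B at 0x13 = e774
  after D4: wrote 6B at 0x18 = 44af1e85cee7
query mem[0x14]=0x74, mem[0x1a]=0x1e, mem[0x19]=0xaf, mem[0x28]=0xdd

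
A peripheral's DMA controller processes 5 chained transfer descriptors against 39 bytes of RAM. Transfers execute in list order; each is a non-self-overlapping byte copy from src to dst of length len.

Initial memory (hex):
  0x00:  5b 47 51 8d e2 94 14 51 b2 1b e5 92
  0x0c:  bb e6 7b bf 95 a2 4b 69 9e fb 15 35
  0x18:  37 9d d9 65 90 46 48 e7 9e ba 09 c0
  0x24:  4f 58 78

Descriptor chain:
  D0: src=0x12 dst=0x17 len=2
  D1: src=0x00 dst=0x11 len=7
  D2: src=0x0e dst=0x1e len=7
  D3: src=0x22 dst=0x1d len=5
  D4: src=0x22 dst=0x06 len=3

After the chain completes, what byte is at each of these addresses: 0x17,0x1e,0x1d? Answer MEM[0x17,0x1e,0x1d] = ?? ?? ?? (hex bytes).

MEM[0x17,0x1e,0x1d] = 14 51 47

#0 dst[0x17+2] := {0x4b,0x69}
#1 dst[0x11+7] := {0x5b,0x47,0x51,0x8d,0xe2,0x94,0x14}
#2 dst[0x1e+7] := {0x7b,0xbf,0x95,0x5b,0x47,0x51,0x8d}
#3 dst[0x1d+5] := {0x47,0x51,0x8d,0x58,0x78}
#4 dst[0x06+3] := {0x47,0x51,0x8d}
query mem[0x17]=0x14, mem[0x1e]=0x51, mem[0x1d]=0x47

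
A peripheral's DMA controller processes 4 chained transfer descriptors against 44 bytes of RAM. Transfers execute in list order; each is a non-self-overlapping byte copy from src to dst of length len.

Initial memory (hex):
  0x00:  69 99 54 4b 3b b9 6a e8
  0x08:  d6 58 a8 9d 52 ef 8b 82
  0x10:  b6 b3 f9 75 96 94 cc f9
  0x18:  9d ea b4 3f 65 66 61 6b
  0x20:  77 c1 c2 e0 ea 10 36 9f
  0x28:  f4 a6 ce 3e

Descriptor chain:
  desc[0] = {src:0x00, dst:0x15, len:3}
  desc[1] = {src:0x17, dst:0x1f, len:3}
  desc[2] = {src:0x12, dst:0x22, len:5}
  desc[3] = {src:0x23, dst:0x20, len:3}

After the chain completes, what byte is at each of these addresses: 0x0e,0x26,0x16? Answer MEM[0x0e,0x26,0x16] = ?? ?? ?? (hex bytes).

D0: mem[0x15..0x17] <- [69 99 54]
D1: mem[0x1f..0x21] <- [54 9d ea]
D2: mem[0x22..0x26] <- [f9 75 96 69 99]
D3: mem[0x20..0x22] <- [75 96 69]
query mem[0x0e]=0x8b, mem[0x26]=0x99, mem[0x16]=0x99

MEM[0x0e,0x26,0x16] = 8b 99 99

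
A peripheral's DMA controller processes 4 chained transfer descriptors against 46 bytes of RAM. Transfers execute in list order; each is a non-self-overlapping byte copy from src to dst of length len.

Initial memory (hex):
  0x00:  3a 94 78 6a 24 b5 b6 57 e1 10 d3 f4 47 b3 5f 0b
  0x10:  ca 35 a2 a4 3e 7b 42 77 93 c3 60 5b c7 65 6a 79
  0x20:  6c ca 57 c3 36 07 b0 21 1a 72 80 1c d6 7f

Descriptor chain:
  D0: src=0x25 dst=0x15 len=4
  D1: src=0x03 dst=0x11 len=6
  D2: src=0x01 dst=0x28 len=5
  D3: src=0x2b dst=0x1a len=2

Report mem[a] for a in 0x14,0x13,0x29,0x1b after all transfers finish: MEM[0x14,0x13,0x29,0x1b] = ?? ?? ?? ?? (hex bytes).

D0: mem[0x15..0x18] <- [07 b0 21 1a]
D1: mem[0x11..0x16] <- [6a 24 b5 b6 57 e1]
D2: mem[0x28..0x2c] <- [94 78 6a 24 b5]
D3: mem[0x1a..0x1b] <- [24 b5]
query mem[0x14]=0xb6, mem[0x13]=0xb5, mem[0x29]=0x78, mem[0x1b]=0xb5

MEM[0x14,0x13,0x29,0x1b] = b6 b5 78 b5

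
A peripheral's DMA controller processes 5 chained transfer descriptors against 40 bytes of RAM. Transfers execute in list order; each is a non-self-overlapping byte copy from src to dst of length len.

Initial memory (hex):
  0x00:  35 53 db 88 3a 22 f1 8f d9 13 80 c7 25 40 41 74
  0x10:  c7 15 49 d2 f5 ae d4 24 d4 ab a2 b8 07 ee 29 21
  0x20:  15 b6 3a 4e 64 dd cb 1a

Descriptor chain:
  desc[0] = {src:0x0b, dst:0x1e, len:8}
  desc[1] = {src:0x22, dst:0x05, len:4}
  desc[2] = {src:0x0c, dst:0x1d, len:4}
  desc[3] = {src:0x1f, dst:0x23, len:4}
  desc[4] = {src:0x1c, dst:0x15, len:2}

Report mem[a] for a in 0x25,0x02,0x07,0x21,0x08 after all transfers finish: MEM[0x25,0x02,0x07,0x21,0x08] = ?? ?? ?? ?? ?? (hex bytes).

MEM[0x25,0x02,0x07,0x21,0x08] = 41 db 15 41 49

[0] 0x0b->0x1e len=8 : c7 25 40 41 74 c7 15 49
[1] 0x22->0x05 len=4 : 74 c7 15 49
[2] 0x0c->0x1d len=4 : 25 40 41 74
[3] 0x1f->0x23 len=4 : 41 74 41 74
[4] 0x1c->0x15 len=2 : 07 25
query mem[0x25]=0x41, mem[0x02]=0xdb, mem[0x07]=0x15, mem[0x21]=0x41, mem[0x08]=0x49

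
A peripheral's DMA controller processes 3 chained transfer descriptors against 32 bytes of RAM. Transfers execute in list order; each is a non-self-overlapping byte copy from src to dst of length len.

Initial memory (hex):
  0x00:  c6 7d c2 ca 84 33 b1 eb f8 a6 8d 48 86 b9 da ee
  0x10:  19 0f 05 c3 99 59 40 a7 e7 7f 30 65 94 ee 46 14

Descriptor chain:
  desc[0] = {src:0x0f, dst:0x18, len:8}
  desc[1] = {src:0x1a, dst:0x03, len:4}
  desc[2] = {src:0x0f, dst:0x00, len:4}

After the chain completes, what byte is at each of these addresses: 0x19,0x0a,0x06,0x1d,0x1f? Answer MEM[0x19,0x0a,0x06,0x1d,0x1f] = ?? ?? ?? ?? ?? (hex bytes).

MEM[0x19,0x0a,0x06,0x1d,0x1f] = 19 8d 99 99 40

[0] 0x0f->0x18 len=8 : ee 19 0f 05 c3 99 59 40
[1] 0x1a->0x03 len=4 : 0f 05 c3 99
[2] 0x0f->0x00 len=4 : ee 19 0f 05
query mem[0x19]=0x19, mem[0x0a]=0x8d, mem[0x06]=0x99, mem[0x1d]=0x99, mem[0x1f]=0x40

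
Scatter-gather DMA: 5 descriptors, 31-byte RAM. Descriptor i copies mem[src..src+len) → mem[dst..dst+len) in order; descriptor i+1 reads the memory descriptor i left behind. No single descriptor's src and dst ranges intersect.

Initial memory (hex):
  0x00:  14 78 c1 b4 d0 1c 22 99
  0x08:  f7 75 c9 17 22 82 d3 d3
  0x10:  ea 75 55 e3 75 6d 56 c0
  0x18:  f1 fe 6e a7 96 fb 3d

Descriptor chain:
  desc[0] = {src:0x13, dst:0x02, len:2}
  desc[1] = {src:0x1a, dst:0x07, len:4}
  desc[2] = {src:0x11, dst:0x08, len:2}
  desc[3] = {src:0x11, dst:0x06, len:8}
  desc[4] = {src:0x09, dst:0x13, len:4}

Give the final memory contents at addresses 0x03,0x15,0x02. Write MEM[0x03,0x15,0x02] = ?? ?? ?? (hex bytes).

MEM[0x03,0x15,0x02] = 75 56 e3

[0] 0x13->0x02 len=2 : e3 75
[1] 0x1a->0x07 len=4 : 6e a7 96 fb
[2] 0x11->0x08 len=2 : 75 55
[3] 0x11->0x06 len=8 : 75 55 e3 75 6d 56 c0 f1
[4] 0x09->0x13 len=4 : 75 6d 56 c0
query mem[0x03]=0x75, mem[0x15]=0x56, mem[0x02]=0xe3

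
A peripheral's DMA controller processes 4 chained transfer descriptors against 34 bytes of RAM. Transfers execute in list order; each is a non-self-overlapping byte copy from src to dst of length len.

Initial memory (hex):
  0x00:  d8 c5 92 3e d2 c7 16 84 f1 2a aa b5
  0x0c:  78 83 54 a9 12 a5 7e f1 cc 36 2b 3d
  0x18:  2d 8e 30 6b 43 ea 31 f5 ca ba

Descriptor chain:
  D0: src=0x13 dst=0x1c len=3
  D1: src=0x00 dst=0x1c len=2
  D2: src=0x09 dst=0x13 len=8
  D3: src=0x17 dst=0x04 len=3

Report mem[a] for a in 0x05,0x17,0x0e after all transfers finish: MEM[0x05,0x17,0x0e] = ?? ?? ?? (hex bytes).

MEM[0x05,0x17,0x0e] = 54 83 54

D0: mem[0x1c..0x1e] <- [f1 cc 36]
D1: mem[0x1c..0x1d] <- [d8 c5]
D2: mem[0x13..0x1a] <- [2a aa b5 78 83 54 a9 12]
D3: mem[0x04..0x06] <- [83 54 a9]
query mem[0x05]=0x54, mem[0x17]=0x83, mem[0x0e]=0x54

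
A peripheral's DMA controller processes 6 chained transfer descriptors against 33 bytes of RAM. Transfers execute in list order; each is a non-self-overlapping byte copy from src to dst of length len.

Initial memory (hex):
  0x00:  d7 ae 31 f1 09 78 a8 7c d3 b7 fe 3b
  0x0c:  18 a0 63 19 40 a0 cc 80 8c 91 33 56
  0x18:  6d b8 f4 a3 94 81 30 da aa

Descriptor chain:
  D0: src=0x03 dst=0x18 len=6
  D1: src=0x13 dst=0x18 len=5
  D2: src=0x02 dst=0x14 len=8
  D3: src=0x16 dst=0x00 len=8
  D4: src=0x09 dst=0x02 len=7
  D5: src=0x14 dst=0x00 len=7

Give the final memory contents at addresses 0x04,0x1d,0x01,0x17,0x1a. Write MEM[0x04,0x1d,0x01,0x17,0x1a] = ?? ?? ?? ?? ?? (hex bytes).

MEM[0x04,0x1d,0x01,0x17,0x1a] = a8 d3 f1 78 d3

D0: mem[0x18..0x1d] <- [f1 09 78 a8 7c d3]
D1: mem[0x18..0x1c] <- [80 8c 91 33 56]
D2: mem[0x14..0x1b] <- [31 f1 09 78 a8 7c d3 b7]
D3: mem[0x00..0x07] <- [09 78 a8 7c d3 b7 56 d3]
D4: mem[0x02..0x08] <- [b7 fe 3b 18 a0 63 19]
D5: mem[0x00..0x06] <- [31 f1 09 78 a8 7c d3]
query mem[0x04]=0xa8, mem[0x1d]=0xd3, mem[0x01]=0xf1, mem[0x17]=0x78, mem[0x1a]=0xd3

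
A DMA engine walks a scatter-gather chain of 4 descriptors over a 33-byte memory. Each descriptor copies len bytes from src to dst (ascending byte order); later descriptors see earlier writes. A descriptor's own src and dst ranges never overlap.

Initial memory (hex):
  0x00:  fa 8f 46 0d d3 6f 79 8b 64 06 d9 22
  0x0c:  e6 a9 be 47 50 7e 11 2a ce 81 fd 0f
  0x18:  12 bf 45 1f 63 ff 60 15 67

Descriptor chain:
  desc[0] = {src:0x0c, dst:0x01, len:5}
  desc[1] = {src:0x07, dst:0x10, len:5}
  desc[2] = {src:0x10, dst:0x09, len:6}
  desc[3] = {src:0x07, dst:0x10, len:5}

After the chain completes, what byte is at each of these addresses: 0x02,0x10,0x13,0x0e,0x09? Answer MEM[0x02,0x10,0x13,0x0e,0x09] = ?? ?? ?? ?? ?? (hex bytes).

MEM[0x02,0x10,0x13,0x0e,0x09] = a9 8b 64 81 8b

D0: mem[0x01..0x05] <- [e6 a9 be 47 50]
D1: mem[0x10..0x14] <- [8b 64 06 d9 22]
D2: mem[0x09..0x0e] <- [8b 64 06 d9 22 81]
D3: mem[0x10..0x14] <- [8b 64 8b 64 06]
query mem[0x02]=0xa9, mem[0x10]=0x8b, mem[0x13]=0x64, mem[0x0e]=0x81, mem[0x09]=0x8b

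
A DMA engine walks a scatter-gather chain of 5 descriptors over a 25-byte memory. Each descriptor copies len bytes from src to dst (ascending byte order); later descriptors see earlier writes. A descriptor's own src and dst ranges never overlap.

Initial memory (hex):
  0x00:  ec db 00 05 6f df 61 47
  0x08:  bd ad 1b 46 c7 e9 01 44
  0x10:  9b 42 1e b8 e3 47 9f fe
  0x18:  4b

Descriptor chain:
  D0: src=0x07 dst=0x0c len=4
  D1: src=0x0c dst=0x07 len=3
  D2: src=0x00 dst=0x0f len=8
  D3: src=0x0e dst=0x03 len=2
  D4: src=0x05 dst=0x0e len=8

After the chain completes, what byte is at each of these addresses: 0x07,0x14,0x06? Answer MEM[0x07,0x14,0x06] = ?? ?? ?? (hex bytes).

D0: mem[0x0c..0x0f] <- [47 bd ad 1b]
D1: mem[0x07..0x09] <- [47 bd ad]
D2: mem[0x0f..0x16] <- [ec db 00 05 6f df 61 47]
D3: mem[0x03..0x04] <- [ad ec]
D4: mem[0x0e..0x15] <- [df 61 47 bd ad 1b 46 47]
query mem[0x07]=0x47, mem[0x14]=0x46, mem[0x06]=0x61

MEM[0x07,0x14,0x06] = 47 46 61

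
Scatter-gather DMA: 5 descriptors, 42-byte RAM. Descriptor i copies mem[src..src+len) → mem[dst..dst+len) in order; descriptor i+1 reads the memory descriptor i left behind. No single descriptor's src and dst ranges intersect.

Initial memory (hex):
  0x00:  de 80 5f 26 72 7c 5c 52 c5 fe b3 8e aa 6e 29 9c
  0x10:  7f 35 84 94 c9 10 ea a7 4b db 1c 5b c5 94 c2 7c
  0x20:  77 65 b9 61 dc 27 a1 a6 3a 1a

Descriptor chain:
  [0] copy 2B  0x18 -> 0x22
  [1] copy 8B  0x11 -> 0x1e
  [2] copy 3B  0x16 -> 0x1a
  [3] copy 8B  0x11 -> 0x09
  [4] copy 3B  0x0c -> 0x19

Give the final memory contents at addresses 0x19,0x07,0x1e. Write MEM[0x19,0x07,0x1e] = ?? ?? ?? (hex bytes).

MEM[0x19,0x07,0x1e] = c9 52 35

#0 dst[0x22+2] := {0x4b,0xdb}
#1 dst[0x1e+8] := {0x35,0x84,0x94,0xc9,0x10,0xea,0xa7,0x4b}
#2 dst[0x1a+3] := {0xea,0xa7,0x4b}
#3 dst[0x09+8] := {0x35,0x84,0x94,0xc9,0x10,0xea,0xa7,0x4b}
#4 dst[0x19+3] := {0xc9,0x10,0xea}
query mem[0x19]=0xc9, mem[0x07]=0x52, mem[0x1e]=0x35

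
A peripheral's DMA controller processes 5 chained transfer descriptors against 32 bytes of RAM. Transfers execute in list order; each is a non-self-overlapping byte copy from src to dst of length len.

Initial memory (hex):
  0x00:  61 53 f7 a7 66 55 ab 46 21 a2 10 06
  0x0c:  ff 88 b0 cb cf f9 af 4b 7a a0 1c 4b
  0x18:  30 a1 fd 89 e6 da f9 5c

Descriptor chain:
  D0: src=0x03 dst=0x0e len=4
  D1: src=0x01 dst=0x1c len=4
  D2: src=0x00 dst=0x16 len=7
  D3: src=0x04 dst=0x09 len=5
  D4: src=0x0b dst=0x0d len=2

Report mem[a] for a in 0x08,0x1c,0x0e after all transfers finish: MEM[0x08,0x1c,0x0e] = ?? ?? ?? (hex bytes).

#0 dst[0x0e+4] := {0xa7,0x66,0x55,0xab}
#1 dst[0x1c+4] := {0x53,0xf7,0xa7,0x66}
#2 dst[0x16+7] := {0x61,0x53,0xf7,0xa7,0x66,0x55,0xab}
#3 dst[0x09+5] := {0x66,0x55,0xab,0x46,0x21}
#4 dst[0x0d+2] := {0xab,0x46}
query mem[0x08]=0x21, mem[0x1c]=0xab, mem[0x0e]=0x46

MEM[0x08,0x1c,0x0e] = 21 ab 46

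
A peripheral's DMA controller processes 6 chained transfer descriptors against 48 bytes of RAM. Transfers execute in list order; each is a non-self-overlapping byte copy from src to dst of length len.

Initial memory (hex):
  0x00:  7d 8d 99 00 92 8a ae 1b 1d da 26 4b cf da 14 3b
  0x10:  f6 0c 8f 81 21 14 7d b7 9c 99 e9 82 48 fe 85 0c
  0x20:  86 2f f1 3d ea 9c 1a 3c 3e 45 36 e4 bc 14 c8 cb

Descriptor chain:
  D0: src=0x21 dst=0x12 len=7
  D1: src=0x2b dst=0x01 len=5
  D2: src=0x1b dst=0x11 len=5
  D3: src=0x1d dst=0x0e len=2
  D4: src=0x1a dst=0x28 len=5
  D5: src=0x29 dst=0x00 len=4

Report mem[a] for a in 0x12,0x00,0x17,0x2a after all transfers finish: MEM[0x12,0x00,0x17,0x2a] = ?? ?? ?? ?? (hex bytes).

MEM[0x12,0x00,0x17,0x2a] = 48 82 1a 48

  after D0: wrote 7B at 0x12 = 2ff13dea9c1a3c
  after D1: wrote 5B at 0x01 = e4bc14c8cb
  after D2: wrote 5B at 0x11 = 8248fe850c
  after D3: wrote 2B at 0x0e = fe85
  after D4: wrote 5B at 0x28 = e98248fe85
  after D5: wrote 4B at 0x00 = 8248fe85
query mem[0x12]=0x48, mem[0x00]=0x82, mem[0x17]=0x1a, mem[0x2a]=0x48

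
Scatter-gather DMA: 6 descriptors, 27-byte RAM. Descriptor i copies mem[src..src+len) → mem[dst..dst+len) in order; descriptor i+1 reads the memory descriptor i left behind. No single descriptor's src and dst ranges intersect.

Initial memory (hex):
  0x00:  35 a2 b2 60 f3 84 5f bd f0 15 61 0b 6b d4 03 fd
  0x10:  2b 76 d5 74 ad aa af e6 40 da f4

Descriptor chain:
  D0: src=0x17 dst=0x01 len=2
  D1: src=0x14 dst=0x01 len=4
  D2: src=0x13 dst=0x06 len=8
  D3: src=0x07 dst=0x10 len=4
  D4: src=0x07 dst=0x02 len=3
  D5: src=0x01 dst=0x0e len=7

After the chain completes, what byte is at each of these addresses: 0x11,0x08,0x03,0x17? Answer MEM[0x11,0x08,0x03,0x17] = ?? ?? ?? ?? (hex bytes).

D0: mem[0x01..0x02] <- [e6 40]
D1: mem[0x01..0x04] <- [ad aa af e6]
D2: mem[0x06..0x0d] <- [74 ad aa af e6 40 da f4]
D3: mem[0x10..0x13] <- [ad aa af e6]
D4: mem[0x02..0x04] <- [ad aa af]
D5: mem[0x0e..0x14] <- [ad ad aa af 84 74 ad]
query mem[0x11]=0xaf, mem[0x08]=0xaa, mem[0x03]=0xaa, mem[0x17]=0xe6

MEM[0x11,0x08,0x03,0x17] = af aa aa e6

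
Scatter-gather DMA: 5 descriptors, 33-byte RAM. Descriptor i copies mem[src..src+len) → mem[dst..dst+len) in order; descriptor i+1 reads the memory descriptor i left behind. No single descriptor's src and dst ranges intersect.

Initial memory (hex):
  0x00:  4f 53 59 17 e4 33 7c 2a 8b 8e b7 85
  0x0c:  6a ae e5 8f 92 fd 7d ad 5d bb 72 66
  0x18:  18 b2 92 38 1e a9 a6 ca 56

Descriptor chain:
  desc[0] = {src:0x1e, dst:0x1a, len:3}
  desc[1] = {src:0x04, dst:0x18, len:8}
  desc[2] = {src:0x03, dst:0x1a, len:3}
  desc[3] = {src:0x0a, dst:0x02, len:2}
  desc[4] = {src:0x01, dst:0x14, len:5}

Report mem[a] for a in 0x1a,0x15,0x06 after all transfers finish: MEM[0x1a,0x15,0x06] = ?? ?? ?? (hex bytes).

MEM[0x1a,0x15,0x06] = 17 b7 7c

D0: mem[0x1a..0x1c] <- [a6 ca 56]
D1: mem[0x18..0x1f] <- [e4 33 7c 2a 8b 8e b7 85]
D2: mem[0x1a..0x1c] <- [17 e4 33]
D3: mem[0x02..0x03] <- [b7 85]
D4: mem[0x14..0x18] <- [53 b7 85 e4 33]
query mem[0x1a]=0x17, mem[0x15]=0xb7, mem[0x06]=0x7c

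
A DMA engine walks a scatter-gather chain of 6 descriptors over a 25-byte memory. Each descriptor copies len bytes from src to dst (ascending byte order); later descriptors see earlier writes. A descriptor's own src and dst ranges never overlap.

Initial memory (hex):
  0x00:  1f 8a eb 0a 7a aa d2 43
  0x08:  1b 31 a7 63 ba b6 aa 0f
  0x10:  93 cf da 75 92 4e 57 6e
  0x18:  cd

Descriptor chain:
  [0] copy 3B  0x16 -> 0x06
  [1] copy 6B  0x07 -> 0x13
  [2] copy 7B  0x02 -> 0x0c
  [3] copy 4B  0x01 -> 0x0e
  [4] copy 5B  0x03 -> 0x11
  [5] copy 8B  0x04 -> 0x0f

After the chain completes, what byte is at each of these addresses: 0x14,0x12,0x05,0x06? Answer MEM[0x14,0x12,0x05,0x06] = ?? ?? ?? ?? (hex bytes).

MEM[0x14,0x12,0x05,0x06] = 31 6e aa 57

D0: mem[0x06..0x08] <- [57 6e cd]
D1: mem[0x13..0x18] <- [6e cd 31 a7 63 ba]
D2: mem[0x0c..0x12] <- [eb 0a 7a aa 57 6e cd]
D3: mem[0x0e..0x11] <- [8a eb 0a 7a]
D4: mem[0x11..0x15] <- [0a 7a aa 57 6e]
D5: mem[0x0f..0x16] <- [7a aa 57 6e cd 31 a7 63]
query mem[0x14]=0x31, mem[0x12]=0x6e, mem[0x05]=0xaa, mem[0x06]=0x57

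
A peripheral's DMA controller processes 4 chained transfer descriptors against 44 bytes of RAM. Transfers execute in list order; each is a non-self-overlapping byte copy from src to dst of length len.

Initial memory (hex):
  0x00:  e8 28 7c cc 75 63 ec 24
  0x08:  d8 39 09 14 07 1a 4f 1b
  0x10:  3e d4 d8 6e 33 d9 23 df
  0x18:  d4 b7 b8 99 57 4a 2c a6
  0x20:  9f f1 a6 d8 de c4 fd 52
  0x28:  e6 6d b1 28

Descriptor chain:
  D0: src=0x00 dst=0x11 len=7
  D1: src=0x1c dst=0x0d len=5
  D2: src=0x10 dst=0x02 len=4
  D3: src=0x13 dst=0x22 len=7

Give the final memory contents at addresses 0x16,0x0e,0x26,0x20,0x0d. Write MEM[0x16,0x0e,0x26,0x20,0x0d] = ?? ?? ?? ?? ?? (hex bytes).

MEM[0x16,0x0e,0x26,0x20,0x0d] = 63 4a ec 9f 57

#0 dst[0x11+7] := {0xe8,0x28,0x7c,0xcc,0x75,0x63,0xec}
#1 dst[0x0d+5] := {0x57,0x4a,0x2c,0xa6,0x9f}
#2 dst[0x02+4] := {0xa6,0x9f,0x28,0x7c}
#3 dst[0x22+7] := {0x7c,0xcc,0x75,0x63,0xec,0xd4,0xb7}
query mem[0x16]=0x63, mem[0x0e]=0x4a, mem[0x26]=0xec, mem[0x20]=0x9f, mem[0x0d]=0x57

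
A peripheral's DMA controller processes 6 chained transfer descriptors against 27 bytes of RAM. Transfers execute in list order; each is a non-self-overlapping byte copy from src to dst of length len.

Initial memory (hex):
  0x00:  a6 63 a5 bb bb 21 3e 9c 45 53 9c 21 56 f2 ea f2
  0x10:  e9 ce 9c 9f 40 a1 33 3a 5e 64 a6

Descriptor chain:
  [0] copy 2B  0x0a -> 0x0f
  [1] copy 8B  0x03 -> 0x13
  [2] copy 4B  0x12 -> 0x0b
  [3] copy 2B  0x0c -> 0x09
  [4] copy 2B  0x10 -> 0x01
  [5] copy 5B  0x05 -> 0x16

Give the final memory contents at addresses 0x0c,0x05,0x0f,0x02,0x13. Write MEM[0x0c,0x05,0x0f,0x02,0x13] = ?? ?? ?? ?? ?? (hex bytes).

D0: mem[0x0f..0x10] <- [9c 21]
D1: mem[0x13..0x1a] <- [bb bb 21 3e 9c 45 53 9c]
D2: mem[0x0b..0x0e] <- [9c bb bb 21]
D3: mem[0x09..0x0a] <- [bb bb]
D4: mem[0x01..0x02] <- [21 ce]
D5: mem[0x16..0x1a] <- [21 3e 9c 45 bb]
query mem[0x0c]=0xbb, mem[0x05]=0x21, mem[0x0f]=0x9c, mem[0x02]=0xce, mem[0x13]=0xbb

MEM[0x0c,0x05,0x0f,0x02,0x13] = bb 21 9c ce bb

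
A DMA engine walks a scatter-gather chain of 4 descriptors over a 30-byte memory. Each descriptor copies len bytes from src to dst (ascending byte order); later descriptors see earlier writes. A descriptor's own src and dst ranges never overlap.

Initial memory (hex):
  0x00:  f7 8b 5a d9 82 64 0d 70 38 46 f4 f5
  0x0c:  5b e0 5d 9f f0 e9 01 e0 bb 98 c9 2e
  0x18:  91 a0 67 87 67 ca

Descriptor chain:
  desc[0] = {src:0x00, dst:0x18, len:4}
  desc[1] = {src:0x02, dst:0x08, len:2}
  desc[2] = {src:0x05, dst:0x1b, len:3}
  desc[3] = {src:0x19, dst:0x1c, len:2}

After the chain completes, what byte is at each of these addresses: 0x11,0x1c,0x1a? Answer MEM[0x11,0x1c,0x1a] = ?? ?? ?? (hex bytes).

MEM[0x11,0x1c,0x1a] = e9 8b 5a

  after D0: wrote 4B at 0x18 = f78b5ad9
  after D1: wrote 2B at 0x08 = 5ad9
  after D2: wrote 3B at 0x1b = 640d70
  after D3: wrote 2B at 0x1c = 8b5a
query mem[0x11]=0xe9, mem[0x1c]=0x8b, mem[0x1a]=0x5a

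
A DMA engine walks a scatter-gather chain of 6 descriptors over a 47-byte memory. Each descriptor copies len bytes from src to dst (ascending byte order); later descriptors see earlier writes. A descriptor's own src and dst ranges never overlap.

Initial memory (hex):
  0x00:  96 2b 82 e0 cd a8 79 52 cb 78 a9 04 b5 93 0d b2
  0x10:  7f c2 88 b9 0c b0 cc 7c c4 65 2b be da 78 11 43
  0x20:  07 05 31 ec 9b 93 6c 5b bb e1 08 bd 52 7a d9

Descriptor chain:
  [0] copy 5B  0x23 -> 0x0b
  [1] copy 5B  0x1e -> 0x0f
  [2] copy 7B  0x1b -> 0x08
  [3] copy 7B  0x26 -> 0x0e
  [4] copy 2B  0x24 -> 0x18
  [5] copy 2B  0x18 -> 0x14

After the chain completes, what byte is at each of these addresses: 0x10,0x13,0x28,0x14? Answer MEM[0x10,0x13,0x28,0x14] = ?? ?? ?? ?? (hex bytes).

  after D0: wrote 5B at 0x0b = ec9b936c5b
  after D1: wrote 5B at 0x0f = 1143070531
  after D2: wrote 7B at 0x08 = beda7811430705
  after D3: wrote 7B at 0x0e = 6c5bbbe108bd52
  after D4: wrote 2B at 0x18 = 9b93
  after D5: wrote 2B at 0x14 = 9b93
query mem[0x10]=0xbb, mem[0x13]=0xbd, mem[0x28]=0xbb, mem[0x14]=0x9b

MEM[0x10,0x13,0x28,0x14] = bb bd bb 9b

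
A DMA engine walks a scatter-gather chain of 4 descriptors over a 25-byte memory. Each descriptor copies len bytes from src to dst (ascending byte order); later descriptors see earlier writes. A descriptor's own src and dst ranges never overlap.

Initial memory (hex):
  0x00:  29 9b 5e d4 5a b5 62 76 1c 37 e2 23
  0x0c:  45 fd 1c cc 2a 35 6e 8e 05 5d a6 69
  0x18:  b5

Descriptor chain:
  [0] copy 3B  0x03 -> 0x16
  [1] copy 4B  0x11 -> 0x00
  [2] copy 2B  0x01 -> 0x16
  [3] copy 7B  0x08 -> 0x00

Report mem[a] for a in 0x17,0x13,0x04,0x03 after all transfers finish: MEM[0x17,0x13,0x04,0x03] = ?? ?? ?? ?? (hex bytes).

MEM[0x17,0x13,0x04,0x03] = 8e 8e 45 23

#0 dst[0x16+3] := {0xd4,0x5a,0xb5}
#1 dst[0x00+4] := {0x35,0x6e,0x8e,0x05}
#2 dst[0x16+2] := {0x6e,0x8e}
#3 dst[0x00+7] := {0x1c,0x37,0xe2,0x23,0x45,0xfd,0x1c}
query mem[0x17]=0x8e, mem[0x13]=0x8e, mem[0x04]=0x45, mem[0x03]=0x23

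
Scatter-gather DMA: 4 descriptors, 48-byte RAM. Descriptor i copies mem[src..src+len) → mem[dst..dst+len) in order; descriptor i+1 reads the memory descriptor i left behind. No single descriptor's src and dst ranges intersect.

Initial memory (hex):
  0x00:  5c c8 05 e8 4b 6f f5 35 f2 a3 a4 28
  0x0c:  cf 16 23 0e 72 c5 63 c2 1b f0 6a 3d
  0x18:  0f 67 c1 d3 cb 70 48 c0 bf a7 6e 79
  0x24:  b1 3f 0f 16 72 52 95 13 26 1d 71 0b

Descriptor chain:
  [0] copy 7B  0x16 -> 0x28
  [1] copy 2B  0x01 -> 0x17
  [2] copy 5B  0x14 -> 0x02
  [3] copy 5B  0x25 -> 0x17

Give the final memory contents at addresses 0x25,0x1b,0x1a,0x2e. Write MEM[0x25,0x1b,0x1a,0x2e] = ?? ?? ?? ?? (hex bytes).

D0: mem[0x28..0x2e] <- [6a 3d 0f 67 c1 d3 cb]
D1: mem[0x17..0x18] <- [c8 05]
D2: mem[0x02..0x06] <- [1b f0 6a c8 05]
D3: mem[0x17..0x1b] <- [3f 0f 16 6a 3d]
query mem[0x25]=0x3f, mem[0x1b]=0x3d, mem[0x1a]=0x6a, mem[0x2e]=0xcb

MEM[0x25,0x1b,0x1a,0x2e] = 3f 3d 6a cb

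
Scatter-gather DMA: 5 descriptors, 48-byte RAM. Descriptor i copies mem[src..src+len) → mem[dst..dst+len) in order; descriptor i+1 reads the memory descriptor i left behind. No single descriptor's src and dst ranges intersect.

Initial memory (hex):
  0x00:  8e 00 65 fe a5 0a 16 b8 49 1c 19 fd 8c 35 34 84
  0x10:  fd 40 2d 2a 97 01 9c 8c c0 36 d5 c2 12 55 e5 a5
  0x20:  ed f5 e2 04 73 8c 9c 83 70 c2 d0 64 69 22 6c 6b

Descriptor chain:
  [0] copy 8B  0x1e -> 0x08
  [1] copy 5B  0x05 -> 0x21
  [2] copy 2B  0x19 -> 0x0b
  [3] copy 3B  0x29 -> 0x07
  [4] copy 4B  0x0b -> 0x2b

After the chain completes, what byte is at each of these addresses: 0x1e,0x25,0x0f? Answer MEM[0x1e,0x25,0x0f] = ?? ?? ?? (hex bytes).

MEM[0x1e,0x25,0x0f] = e5 a5 8c

[0] 0x1e->0x08 len=8 : e5 a5 ed f5 e2 04 73 8c
[1] 0x05->0x21 len=5 : 0a 16 b8 e5 a5
[2] 0x19->0x0b len=2 : 36 d5
[3] 0x29->0x07 len=3 : c2 d0 64
[4] 0x0b->0x2b len=4 : 36 d5 04 73
query mem[0x1e]=0xe5, mem[0x25]=0xa5, mem[0x0f]=0x8c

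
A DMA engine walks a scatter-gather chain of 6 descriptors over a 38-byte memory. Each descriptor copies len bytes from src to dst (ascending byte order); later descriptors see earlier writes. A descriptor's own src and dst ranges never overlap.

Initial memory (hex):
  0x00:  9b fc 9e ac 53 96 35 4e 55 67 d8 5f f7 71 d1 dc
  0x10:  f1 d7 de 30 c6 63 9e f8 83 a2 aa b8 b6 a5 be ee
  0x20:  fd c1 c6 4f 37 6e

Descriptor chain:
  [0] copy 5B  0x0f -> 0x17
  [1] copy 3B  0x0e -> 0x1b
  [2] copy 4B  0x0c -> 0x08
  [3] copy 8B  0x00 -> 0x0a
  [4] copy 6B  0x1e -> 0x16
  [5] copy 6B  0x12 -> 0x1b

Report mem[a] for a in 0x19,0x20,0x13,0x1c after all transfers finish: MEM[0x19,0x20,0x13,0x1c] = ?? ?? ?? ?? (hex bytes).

MEM[0x19,0x20,0x13,0x1c] = c1 ee 30 30

#0 dst[0x17+5] := {0xdc,0xf1,0xd7,0xde,0x30}
#1 dst[0x1b+3] := {0xd1,0xdc,0xf1}
#2 dst[0x08+4] := {0xf7,0x71,0xd1,0xdc}
#3 dst[0x0a+8] := {0x9b,0xfc,0x9e,0xac,0x53,0x96,0x35,0x4e}
#4 dst[0x16+6] := {0xbe,0xee,0xfd,0xc1,0xc6,0x4f}
#5 dst[0x1b+6] := {0xde,0x30,0xc6,0x63,0xbe,0xee}
query mem[0x19]=0xc1, mem[0x20]=0xee, mem[0x13]=0x30, mem[0x1c]=0x30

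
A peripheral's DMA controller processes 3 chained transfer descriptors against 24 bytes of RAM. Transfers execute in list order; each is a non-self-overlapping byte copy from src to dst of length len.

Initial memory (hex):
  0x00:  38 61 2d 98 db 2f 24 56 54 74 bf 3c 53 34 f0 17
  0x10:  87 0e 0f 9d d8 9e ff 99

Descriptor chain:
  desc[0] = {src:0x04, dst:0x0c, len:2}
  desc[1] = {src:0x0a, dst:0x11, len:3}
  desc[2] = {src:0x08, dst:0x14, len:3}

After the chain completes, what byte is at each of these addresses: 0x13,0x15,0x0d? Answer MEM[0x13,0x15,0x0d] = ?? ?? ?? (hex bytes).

MEM[0x13,0x15,0x0d] = db 74 2f

#0 dst[0x0c+2] := {0xdb,0x2f}
#1 dst[0x11+3] := {0xbf,0x3c,0xdb}
#2 dst[0x14+3] := {0x54,0x74,0xbf}
query mem[0x13]=0xdb, mem[0x15]=0x74, mem[0x0d]=0x2f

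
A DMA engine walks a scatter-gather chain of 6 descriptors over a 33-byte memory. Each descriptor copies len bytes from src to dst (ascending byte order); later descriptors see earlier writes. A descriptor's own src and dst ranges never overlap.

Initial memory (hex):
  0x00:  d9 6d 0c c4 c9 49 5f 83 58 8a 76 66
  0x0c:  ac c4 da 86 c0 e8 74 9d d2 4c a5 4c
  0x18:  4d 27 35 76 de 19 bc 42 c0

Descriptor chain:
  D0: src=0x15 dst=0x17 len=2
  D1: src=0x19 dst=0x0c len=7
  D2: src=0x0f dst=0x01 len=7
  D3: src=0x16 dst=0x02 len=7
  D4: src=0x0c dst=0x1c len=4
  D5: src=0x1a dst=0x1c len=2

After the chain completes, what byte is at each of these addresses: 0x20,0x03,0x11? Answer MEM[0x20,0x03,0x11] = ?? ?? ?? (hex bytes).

[0] 0x15->0x17 len=2 : 4c a5
[1] 0x19->0x0c len=7 : 27 35 76 de 19 bc 42
[2] 0x0f->0x01 len=7 : de 19 bc 42 9d d2 4c
[3] 0x16->0x02 len=7 : a5 4c a5 27 35 76 de
[4] 0x0c->0x1c len=4 : 27 35 76 de
[5] 0x1a->0x1c len=2 : 35 76
query mem[0x20]=0xc0, mem[0x03]=0x4c, mem[0x11]=0xbc

MEM[0x20,0x03,0x11] = c0 4c bc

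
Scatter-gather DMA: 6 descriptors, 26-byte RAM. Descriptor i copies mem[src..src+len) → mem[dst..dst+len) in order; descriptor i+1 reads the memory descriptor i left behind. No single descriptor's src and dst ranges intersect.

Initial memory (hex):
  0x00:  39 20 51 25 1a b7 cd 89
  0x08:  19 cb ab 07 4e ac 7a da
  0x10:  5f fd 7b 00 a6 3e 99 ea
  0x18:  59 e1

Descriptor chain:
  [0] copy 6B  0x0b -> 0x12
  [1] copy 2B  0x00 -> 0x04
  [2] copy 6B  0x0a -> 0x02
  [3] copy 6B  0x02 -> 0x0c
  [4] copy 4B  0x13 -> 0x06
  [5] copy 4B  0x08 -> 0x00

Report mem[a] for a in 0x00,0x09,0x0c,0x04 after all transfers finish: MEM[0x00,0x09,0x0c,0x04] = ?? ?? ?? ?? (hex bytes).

D0: mem[0x12..0x17] <- [07 4e ac 7a da 5f]
D1: mem[0x04..0x05] <- [39 20]
D2: mem[0x02..0x07] <- [ab 07 4e ac 7a da]
D3: mem[0x0c..0x11] <- [ab 07 4e ac 7a da]
D4: mem[0x06..0x09] <- [4e ac 7a da]
D5: mem[0x00..0x03] <- [7a da ab 07]
query mem[0x00]=0x7a, mem[0x09]=0xda, mem[0x0c]=0xab, mem[0x04]=0x4e

MEM[0x00,0x09,0x0c,0x04] = 7a da ab 4e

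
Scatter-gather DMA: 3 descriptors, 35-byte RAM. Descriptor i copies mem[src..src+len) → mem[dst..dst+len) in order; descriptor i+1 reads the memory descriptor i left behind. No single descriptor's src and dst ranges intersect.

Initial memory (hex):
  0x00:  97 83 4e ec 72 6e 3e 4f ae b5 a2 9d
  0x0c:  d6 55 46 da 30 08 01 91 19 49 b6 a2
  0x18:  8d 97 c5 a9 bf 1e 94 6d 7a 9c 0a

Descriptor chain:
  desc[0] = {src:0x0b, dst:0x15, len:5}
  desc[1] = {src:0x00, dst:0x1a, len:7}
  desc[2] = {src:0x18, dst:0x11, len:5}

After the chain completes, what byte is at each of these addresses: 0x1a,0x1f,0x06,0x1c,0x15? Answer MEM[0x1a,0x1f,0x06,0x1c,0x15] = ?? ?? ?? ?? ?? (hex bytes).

MEM[0x1a,0x1f,0x06,0x1c,0x15] = 97 6e 3e 4e 4e

[0] 0x0b->0x15 len=5 : 9d d6 55 46 da
[1] 0x00->0x1a len=7 : 97 83 4e ec 72 6e 3e
[2] 0x18->0x11 len=5 : 46 da 97 83 4e
query mem[0x1a]=0x97, mem[0x1f]=0x6e, mem[0x06]=0x3e, mem[0x1c]=0x4e, mem[0x15]=0x4e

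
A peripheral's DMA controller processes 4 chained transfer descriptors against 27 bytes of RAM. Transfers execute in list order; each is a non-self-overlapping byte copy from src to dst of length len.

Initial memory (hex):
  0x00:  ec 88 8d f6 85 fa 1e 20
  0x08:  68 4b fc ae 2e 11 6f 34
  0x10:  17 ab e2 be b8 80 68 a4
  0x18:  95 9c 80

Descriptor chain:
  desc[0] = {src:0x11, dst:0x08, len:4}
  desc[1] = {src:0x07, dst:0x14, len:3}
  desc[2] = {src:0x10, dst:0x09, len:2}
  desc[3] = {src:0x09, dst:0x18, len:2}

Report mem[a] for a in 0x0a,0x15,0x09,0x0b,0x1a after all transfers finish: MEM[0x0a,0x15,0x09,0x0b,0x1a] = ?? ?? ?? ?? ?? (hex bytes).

  after D0: wrote 4B at 0x08 = abe2beb8
  after D1: wrote 3B at 0x14 = 20abe2
  after D2: wrote 2B at 0x09 = 17ab
  after D3: wrote 2B at 0x18 = 17ab
query mem[0x0a]=0xab, mem[0x15]=0xab, mem[0x09]=0x17, mem[0x0b]=0xb8, mem[0x1a]=0x80

MEM[0x0a,0x15,0x09,0x0b,0x1a] = ab ab 17 b8 80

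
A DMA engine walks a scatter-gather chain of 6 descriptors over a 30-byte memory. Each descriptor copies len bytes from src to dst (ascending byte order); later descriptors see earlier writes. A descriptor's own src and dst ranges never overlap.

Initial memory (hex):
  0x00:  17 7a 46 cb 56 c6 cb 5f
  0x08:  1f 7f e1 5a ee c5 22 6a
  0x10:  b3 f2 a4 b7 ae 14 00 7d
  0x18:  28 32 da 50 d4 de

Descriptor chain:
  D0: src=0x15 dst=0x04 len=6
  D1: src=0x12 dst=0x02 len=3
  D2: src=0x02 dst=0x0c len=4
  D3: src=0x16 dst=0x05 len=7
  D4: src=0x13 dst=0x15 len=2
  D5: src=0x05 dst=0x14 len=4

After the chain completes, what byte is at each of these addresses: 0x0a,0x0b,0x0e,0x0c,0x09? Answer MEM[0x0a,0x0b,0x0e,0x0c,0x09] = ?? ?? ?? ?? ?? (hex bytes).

MEM[0x0a,0x0b,0x0e,0x0c,0x09] = 50 d4 ae a4 da

  after D0: wrote 6B at 0x04 = 14007d2832da
  after D1: wrote 3B at 0x02 = a4b7ae
  after D2: wrote 4B at 0x0c = a4b7ae00
  after D3: wrote 7B at 0x05 = 007d2832da50d4
  after D4: wrote 2B at 0x15 = b7ae
  after D5: wrote 4B at 0x14 = 007d2832
query mem[0x0a]=0x50, mem[0x0b]=0xd4, mem[0x0e]=0xae, mem[0x0c]=0xa4, mem[0x09]=0xda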